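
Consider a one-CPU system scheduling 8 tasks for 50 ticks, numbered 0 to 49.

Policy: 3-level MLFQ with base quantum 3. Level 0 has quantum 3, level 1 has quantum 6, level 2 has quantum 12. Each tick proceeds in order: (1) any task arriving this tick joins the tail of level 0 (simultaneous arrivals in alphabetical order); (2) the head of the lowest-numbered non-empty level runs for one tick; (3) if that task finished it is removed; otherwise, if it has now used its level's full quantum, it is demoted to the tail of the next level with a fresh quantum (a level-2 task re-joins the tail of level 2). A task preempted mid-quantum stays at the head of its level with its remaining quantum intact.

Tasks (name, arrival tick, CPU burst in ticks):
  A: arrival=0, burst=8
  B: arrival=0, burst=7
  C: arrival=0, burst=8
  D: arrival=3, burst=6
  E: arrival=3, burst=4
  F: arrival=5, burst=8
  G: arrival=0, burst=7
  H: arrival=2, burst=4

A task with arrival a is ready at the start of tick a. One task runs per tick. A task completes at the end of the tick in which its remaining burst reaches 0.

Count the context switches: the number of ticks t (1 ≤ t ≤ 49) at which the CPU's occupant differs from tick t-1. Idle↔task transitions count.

t=0: L0/L1/L2 = ABCG/-/- → run A
t=1: L0/L1/L2 = ABCG/-/- → run A
t=2: L0/L1/L2 = ABCGH/-/- → run A
t=3: L0/L1/L2 = BCGHDE/A/- → run B
t=4: L0/L1/L2 = BCGHDE/A/- → run B
t=5: L0/L1/L2 = BCGHDEF/A/- → run B
t=6: L0/L1/L2 = CGHDEF/AB/- → run C
t=7: L0/L1/L2 = CGHDEF/AB/- → run C
t=8: L0/L1/L2 = CGHDEF/AB/- → run C
t=9: L0/L1/L2 = GHDEF/ABC/- → run G
t=10: L0/L1/L2 = GHDEF/ABC/- → run G
t=11: L0/L1/L2 = GHDEF/ABC/- → run G
t=12: L0/L1/L2 = HDEF/ABCG/- → run H
t=13: L0/L1/L2 = HDEF/ABCG/- → run H
t=14: L0/L1/L2 = HDEF/ABCG/- → run H
t=15: L0/L1/L2 = DEF/ABCGH/- → run D
t=16: L0/L1/L2 = DEF/ABCGH/- → run D
t=17: L0/L1/L2 = DEF/ABCGH/- → run D
t=18: L0/L1/L2 = EF/ABCGHD/- → run E
t=19: L0/L1/L2 = EF/ABCGHD/- → run E
t=20: L0/L1/L2 = EF/ABCGHD/- → run E
t=21: L0/L1/L2 = F/ABCGHDE/- → run F
t=22: L0/L1/L2 = F/ABCGHDE/- → run F
t=23: L0/L1/L2 = F/ABCGHDE/- → run F
t=24: L0/L1/L2 = -/ABCGHDEF/- → run A
t=25: L0/L1/L2 = -/ABCGHDEF/- → run A
t=26: L0/L1/L2 = -/ABCGHDEF/- → run A
t=27: L0/L1/L2 = -/ABCGHDEF/- → run A
t=28: L0/L1/L2 = -/ABCGHDEF/- → run A
t=29: L0/L1/L2 = -/BCGHDEF/- → run B
t=30: L0/L1/L2 = -/BCGHDEF/- → run B
t=31: L0/L1/L2 = -/BCGHDEF/- → run B
t=32: L0/L1/L2 = -/BCGHDEF/- → run B
t=33: L0/L1/L2 = -/CGHDEF/- → run C
t=34: L0/L1/L2 = -/CGHDEF/- → run C
t=35: L0/L1/L2 = -/CGHDEF/- → run C
t=36: L0/L1/L2 = -/CGHDEF/- → run C
t=37: L0/L1/L2 = -/CGHDEF/- → run C
t=38: L0/L1/L2 = -/GHDEF/- → run G
t=39: L0/L1/L2 = -/GHDEF/- → run G
t=40: L0/L1/L2 = -/GHDEF/- → run G
t=41: L0/L1/L2 = -/GHDEF/- → run G
t=42: L0/L1/L2 = -/HDEF/- → run H
t=43: L0/L1/L2 = -/DEF/- → run D
t=44: L0/L1/L2 = -/DEF/- → run D
t=45: L0/L1/L2 = -/DEF/- → run D
t=46: L0/L1/L2 = -/EF/- → run E
t=47: L0/L1/L2 = -/F/- → run F
t=48: L0/L1/L2 = -/F/- → run F
t=49: L0/L1/L2 = -/F/- → run F

context switches = 15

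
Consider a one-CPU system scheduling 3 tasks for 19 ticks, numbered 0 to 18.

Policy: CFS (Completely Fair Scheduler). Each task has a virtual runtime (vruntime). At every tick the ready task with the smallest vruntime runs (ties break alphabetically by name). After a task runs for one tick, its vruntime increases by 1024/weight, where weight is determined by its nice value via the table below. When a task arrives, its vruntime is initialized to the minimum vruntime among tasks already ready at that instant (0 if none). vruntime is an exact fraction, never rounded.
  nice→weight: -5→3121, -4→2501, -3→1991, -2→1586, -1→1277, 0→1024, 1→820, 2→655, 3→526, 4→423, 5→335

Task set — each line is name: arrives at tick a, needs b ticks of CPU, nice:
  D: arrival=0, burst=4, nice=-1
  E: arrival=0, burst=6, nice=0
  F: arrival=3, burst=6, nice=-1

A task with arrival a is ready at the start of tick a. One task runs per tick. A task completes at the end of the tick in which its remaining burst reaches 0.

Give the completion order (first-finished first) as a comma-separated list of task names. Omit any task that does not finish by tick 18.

completion order = D, E, F

t=0: vr[D=0 E=0] → run D
t=1: vr[D=1024/1277 E=0] → run E
t=2: vr[D=1024/1277 E=1] → run D
t=3: vr[D=2048/1277 E=1 F=1] → run E
t=4: vr[D=2048/1277 E=2 F=1] → run F
t=5: vr[D=2048/1277 E=2 F=2301/1277] → run D
t=6: vr[D=3072/1277 E=2 F=2301/1277] → run F
t=7: vr[D=3072/1277 E=2 F=3325/1277] → run E
t=8: vr[D=3072/1277 E=3 F=3325/1277] → run D
t=9: vr[E=3 F=3325/1277] → run F
t=10: vr[E=3 F=4349/1277] → run E
t=11: vr[E=4 F=4349/1277] → run F
t=12: vr[E=4 F=5373/1277] → run E
t=13: vr[E=5 F=5373/1277] → run F
t=14: vr[E=5 F=6397/1277] → run E
t=15: vr[F=6397/1277] → run F
t=16: (idle)
t=17: (idle)
t=18: (idle)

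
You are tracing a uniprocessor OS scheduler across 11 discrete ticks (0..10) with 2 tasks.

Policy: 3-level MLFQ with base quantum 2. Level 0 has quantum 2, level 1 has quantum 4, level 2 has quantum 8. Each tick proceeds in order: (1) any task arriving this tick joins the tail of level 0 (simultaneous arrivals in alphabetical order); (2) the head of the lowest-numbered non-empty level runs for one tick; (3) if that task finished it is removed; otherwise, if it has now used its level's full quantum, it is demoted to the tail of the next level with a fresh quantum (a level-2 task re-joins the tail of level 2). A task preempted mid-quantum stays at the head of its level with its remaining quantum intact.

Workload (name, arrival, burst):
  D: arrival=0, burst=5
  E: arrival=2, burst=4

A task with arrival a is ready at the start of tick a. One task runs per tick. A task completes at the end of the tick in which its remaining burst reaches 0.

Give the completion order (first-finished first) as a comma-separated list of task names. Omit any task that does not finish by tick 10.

t=0: L0/L1/L2 = D/-/- → run D
t=1: L0/L1/L2 = D/-/- → run D
t=2: L0/L1/L2 = E/D/- → run E
t=3: L0/L1/L2 = E/D/- → run E
t=4: L0/L1/L2 = -/DE/- → run D
t=5: L0/L1/L2 = -/DE/- → run D
t=6: L0/L1/L2 = -/DE/- → run D
t=7: L0/L1/L2 = -/E/- → run E
t=8: L0/L1/L2 = -/E/- → run E
t=9: (idle)
t=10: (idle)

completion order = D, E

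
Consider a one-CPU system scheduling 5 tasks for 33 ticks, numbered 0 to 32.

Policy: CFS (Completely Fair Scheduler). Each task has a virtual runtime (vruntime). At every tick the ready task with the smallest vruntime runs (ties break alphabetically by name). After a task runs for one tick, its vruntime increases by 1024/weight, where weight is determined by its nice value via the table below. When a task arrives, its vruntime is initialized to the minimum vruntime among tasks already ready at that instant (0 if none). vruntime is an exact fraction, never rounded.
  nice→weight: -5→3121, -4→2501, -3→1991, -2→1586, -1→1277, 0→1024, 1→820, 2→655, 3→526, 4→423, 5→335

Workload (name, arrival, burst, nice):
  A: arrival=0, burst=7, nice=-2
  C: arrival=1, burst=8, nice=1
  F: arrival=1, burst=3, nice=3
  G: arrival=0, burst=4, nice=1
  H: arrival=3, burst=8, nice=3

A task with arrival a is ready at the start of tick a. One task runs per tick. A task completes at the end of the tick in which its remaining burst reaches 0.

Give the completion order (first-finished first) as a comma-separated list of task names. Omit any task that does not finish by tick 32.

completion order = G, A, F, C, H

t=0: vr[A=0 G=0] → run A
t=1: vr[A=512/793 C=0 F=0 G=0] → run C
t=2: vr[A=512/793 C=256/205 F=0 G=0] → run F
t=3: vr[A=512/793 C=256/205 F=512/263 G=0 H=0] → run G
t=4: vr[A=512/793 C=256/205 F=512/263 G=256/205 H=0] → run H
t=5: vr[A=512/793 C=256/205 F=512/263 G=256/205 H=512/263] → run A
t=6: vr[A=1024/793 C=256/205 F=512/263 G=256/205 H=512/263] → run C
t=7: vr[A=1024/793 C=512/205 F=512/263 G=256/205 H=512/263] → run G
t=8: vr[A=1024/793 C=512/205 F=512/263 G=512/205 H=512/263] → run A
t=9: vr[A=1536/793 C=512/205 F=512/263 G=512/205 H=512/263] → run A
t=10: vr[A=2048/793 C=512/205 F=512/263 G=512/205 H=512/263] → run F
t=11: vr[A=2048/793 C=512/205 F=1024/263 G=512/205 H=512/263] → run H
t=12: vr[A=2048/793 C=512/205 F=1024/263 G=512/205 H=1024/263] → run C
t=13: vr[A=2048/793 C=768/205 F=1024/263 G=512/205 H=1024/263] → run G
t=14: vr[A=2048/793 C=768/205 F=1024/263 G=768/205 H=1024/263] → run A
t=15: vr[A=2560/793 C=768/205 F=1024/263 G=768/205 H=1024/263] → run A
t=16: vr[A=3072/793 C=768/205 F=1024/263 G=768/205 H=1024/263] → run C
t=17: vr[A=3072/793 C=1024/205 F=1024/263 G=768/205 H=1024/263] → run G
t=18: vr[A=3072/793 C=1024/205 F=1024/263 H=1024/263] → run A
t=19: vr[C=1024/205 F=1024/263 H=1024/263] → run F
t=20: vr[C=1024/205 H=1024/263] → run H
t=21: vr[C=1024/205 H=1536/263] → run C
t=22: vr[C=256/41 H=1536/263] → run H
t=23: vr[C=256/41 H=2048/263] → run C
t=24: vr[C=1536/205 H=2048/263] → run C
t=25: vr[C=1792/205 H=2048/263] → run H
t=26: vr[C=1792/205 H=2560/263] → run C
t=27: vr[H=2560/263] → run H
t=28: vr[H=3072/263] → run H
t=29: vr[H=3584/263] → run H
t=30: (idle)
t=31: (idle)
t=32: (idle)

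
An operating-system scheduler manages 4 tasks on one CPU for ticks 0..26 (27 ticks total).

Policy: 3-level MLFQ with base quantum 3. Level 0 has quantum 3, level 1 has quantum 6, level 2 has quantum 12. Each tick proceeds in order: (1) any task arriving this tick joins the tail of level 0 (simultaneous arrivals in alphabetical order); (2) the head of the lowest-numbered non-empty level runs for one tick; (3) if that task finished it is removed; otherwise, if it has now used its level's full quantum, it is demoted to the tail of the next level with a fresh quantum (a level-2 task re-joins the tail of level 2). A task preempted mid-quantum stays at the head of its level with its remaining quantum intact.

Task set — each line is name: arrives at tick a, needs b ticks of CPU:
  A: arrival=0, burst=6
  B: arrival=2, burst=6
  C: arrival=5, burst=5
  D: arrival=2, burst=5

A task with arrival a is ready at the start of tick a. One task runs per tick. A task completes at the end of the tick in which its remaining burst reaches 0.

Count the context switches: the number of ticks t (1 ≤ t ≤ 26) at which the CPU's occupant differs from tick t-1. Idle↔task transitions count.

context switches = 8

t=0: L0/L1/L2 = A/-/- → run A
t=1: L0/L1/L2 = A/-/- → run A
t=2: L0/L1/L2 = ABD/-/- → run A
t=3: L0/L1/L2 = BD/A/- → run B
t=4: L0/L1/L2 = BD/A/- → run B
t=5: L0/L1/L2 = BDC/A/- → run B
t=6: L0/L1/L2 = DC/AB/- → run D
t=7: L0/L1/L2 = DC/AB/- → run D
t=8: L0/L1/L2 = DC/AB/- → run D
t=9: L0/L1/L2 = C/ABD/- → run C
t=10: L0/L1/L2 = C/ABD/- → run C
t=11: L0/L1/L2 = C/ABD/- → run C
t=12: L0/L1/L2 = -/ABDC/- → run A
t=13: L0/L1/L2 = -/ABDC/- → run A
t=14: L0/L1/L2 = -/ABDC/- → run A
t=15: L0/L1/L2 = -/BDC/- → run B
t=16: L0/L1/L2 = -/BDC/- → run B
t=17: L0/L1/L2 = -/BDC/- → run B
t=18: L0/L1/L2 = -/DC/- → run D
t=19: L0/L1/L2 = -/DC/- → run D
t=20: L0/L1/L2 = -/C/- → run C
t=21: L0/L1/L2 = -/C/- → run C
t=22: (idle)
t=23: (idle)
t=24: (idle)
t=25: (idle)
t=26: (idle)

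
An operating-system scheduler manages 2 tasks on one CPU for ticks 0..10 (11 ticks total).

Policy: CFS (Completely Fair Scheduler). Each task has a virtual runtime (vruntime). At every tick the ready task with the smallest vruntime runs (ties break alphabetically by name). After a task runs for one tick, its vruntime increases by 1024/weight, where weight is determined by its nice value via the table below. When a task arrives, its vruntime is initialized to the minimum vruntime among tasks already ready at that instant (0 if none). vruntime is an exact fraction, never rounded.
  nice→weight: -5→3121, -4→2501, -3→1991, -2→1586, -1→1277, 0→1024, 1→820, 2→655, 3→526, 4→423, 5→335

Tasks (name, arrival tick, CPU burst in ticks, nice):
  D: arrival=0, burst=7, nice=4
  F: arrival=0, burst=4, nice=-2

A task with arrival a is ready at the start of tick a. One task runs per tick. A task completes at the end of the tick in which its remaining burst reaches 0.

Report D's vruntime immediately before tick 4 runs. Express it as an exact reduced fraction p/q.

t=0: vr[D=0 F=0] → run D
t=1: vr[D=1024/423 F=0] → run F
t=2: vr[D=1024/423 F=512/793] → run F
t=3: vr[D=1024/423 F=1024/793] → run F
t=4: vr[D=1024/423 F=1536/793] → run F
t=5: vr[D=1024/423] → run D
t=6: vr[D=2048/423] → run D
t=7: vr[D=1024/141] → run D
t=8: vr[D=4096/423] → run D
t=9: vr[D=5120/423] → run D
t=10: vr[D=2048/141] → run D

vruntime(D, start of tick 4) = 1024/423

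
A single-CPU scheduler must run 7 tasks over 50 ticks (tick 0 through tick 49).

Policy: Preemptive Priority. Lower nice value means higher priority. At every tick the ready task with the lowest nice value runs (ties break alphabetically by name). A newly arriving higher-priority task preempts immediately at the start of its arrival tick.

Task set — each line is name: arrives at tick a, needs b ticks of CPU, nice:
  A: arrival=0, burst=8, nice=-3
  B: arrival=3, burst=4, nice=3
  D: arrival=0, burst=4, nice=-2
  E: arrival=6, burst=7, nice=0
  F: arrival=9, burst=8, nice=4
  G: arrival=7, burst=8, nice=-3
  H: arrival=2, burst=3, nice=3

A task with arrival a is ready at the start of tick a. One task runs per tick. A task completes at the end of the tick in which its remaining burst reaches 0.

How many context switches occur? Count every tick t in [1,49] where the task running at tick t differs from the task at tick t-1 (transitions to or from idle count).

t=0: ready={A,D} → run A
t=1: ready={A,D} → run A
t=2: ready={A,D,H} → run A
t=3: ready={A,B,D,H} → run A
t=4: ready={A,B,D,H} → run A
t=5: ready={A,B,D,H} → run A
t=6: ready={A,B,D,E,H} → run A
t=7: ready={A,B,D,E,G,H} → run A
t=8: ready={B,D,E,G,H} → run G
t=9: ready={B,D,E,F,G,H} → run G
t=10: ready={B,D,E,F,G,H} → run G
t=11: ready={B,D,E,F,G,H} → run G
t=12: ready={B,D,E,F,G,H} → run G
t=13: ready={B,D,E,F,G,H} → run G
t=14: ready={B,D,E,F,G,H} → run G
t=15: ready={B,D,E,F,G,H} → run G
t=16: ready={B,D,E,F,H} → run D
t=17: ready={B,D,E,F,H} → run D
t=18: ready={B,D,E,F,H} → run D
t=19: ready={B,D,E,F,H} → run D
t=20: ready={B,E,F,H} → run E
t=21: ready={B,E,F,H} → run E
t=22: ready={B,E,F,H} → run E
t=23: ready={B,E,F,H} → run E
t=24: ready={B,E,F,H} → run E
t=25: ready={B,E,F,H} → run E
t=26: ready={B,E,F,H} → run E
t=27: ready={B,F,H} → run B
t=28: ready={B,F,H} → run B
t=29: ready={B,F,H} → run B
t=30: ready={B,F,H} → run B
t=31: ready={F,H} → run H
t=32: ready={F,H} → run H
t=33: ready={F,H} → run H
t=34: ready={F} → run F
t=35: ready={F} → run F
t=36: ready={F} → run F
t=37: ready={F} → run F
t=38: ready={F} → run F
t=39: ready={F} → run F
t=40: ready={F} → run F
t=41: ready={F} → run F
t=42: (idle)
t=43: (idle)
t=44: (idle)
t=45: (idle)
t=46: (idle)
t=47: (idle)
t=48: (idle)
t=49: (idle)

context switches = 7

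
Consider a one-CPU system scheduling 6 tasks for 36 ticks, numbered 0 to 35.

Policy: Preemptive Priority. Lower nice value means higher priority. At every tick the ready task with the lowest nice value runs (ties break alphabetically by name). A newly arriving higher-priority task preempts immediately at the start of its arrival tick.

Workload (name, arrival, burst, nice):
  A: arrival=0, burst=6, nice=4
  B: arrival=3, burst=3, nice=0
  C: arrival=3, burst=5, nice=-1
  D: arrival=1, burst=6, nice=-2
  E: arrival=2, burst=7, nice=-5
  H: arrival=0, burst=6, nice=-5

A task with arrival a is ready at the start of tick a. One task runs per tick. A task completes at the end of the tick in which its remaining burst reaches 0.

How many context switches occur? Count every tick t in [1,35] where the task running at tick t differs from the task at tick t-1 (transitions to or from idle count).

context switches = 7

t=0: ready={A,H} → run H
t=1: ready={A,D,H} → run H
t=2: ready={A,D,E,H} → run E
t=3: ready={A,B,C,D,E,H} → run E
t=4: ready={A,B,C,D,E,H} → run E
t=5: ready={A,B,C,D,E,H} → run E
t=6: ready={A,B,C,D,E,H} → run E
t=7: ready={A,B,C,D,E,H} → run E
t=8: ready={A,B,C,D,E,H} → run E
t=9: ready={A,B,C,D,H} → run H
t=10: ready={A,B,C,D,H} → run H
t=11: ready={A,B,C,D,H} → run H
t=12: ready={A,B,C,D,H} → run H
t=13: ready={A,B,C,D} → run D
t=14: ready={A,B,C,D} → run D
t=15: ready={A,B,C,D} → run D
t=16: ready={A,B,C,D} → run D
t=17: ready={A,B,C,D} → run D
t=18: ready={A,B,C,D} → run D
t=19: ready={A,B,C} → run C
t=20: ready={A,B,C} → run C
t=21: ready={A,B,C} → run C
t=22: ready={A,B,C} → run C
t=23: ready={A,B,C} → run C
t=24: ready={A,B} → run B
t=25: ready={A,B} → run B
t=26: ready={A,B} → run B
t=27: ready={A} → run A
t=28: ready={A} → run A
t=29: ready={A} → run A
t=30: ready={A} → run A
t=31: ready={A} → run A
t=32: ready={A} → run A
t=33: (idle)
t=34: (idle)
t=35: (idle)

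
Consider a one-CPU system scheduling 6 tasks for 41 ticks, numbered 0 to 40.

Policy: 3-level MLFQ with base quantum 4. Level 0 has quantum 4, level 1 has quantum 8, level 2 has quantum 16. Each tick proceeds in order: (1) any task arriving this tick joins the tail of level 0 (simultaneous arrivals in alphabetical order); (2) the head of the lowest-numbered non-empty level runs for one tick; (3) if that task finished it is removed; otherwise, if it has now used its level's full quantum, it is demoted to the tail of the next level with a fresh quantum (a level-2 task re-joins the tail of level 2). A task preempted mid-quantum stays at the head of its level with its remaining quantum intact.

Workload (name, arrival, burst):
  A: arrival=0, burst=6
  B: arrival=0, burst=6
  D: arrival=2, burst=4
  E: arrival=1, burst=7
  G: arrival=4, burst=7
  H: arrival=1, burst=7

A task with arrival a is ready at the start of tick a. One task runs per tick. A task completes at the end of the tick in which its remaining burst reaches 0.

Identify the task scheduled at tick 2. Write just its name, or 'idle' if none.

running at tick 2 = A

t=0: L0/L1/L2 = AB/-/- → run A
t=1: L0/L1/L2 = ABEH/-/- → run A
t=2: L0/L1/L2 = ABEHD/-/- → run A
t=3: L0/L1/L2 = ABEHD/-/- → run A
t=4: L0/L1/L2 = BEHDG/A/- → run B
t=5: L0/L1/L2 = BEHDG/A/- → run B
t=6: L0/L1/L2 = BEHDG/A/- → run B
t=7: L0/L1/L2 = BEHDG/A/- → run B
t=8: L0/L1/L2 = EHDG/AB/- → run E
t=9: L0/L1/L2 = EHDG/AB/- → run E
t=10: L0/L1/L2 = EHDG/AB/- → run E
t=11: L0/L1/L2 = EHDG/AB/- → run E
t=12: L0/L1/L2 = HDG/ABE/- → run H
t=13: L0/L1/L2 = HDG/ABE/- → run H
t=14: L0/L1/L2 = HDG/ABE/- → run H
t=15: L0/L1/L2 = HDG/ABE/- → run H
t=16: L0/L1/L2 = DG/ABEH/- → run D
t=17: L0/L1/L2 = DG/ABEH/- → run D
t=18: L0/L1/L2 = DG/ABEH/- → run D
t=19: L0/L1/L2 = DG/ABEH/- → run D
t=20: L0/L1/L2 = G/ABEH/- → run G
t=21: L0/L1/L2 = G/ABEH/- → run G
t=22: L0/L1/L2 = G/ABEH/- → run G
t=23: L0/L1/L2 = G/ABEH/- → run G
t=24: L0/L1/L2 = -/ABEHG/- → run A
t=25: L0/L1/L2 = -/ABEHG/- → run A
t=26: L0/L1/L2 = -/BEHG/- → run B
t=27: L0/L1/L2 = -/BEHG/- → run B
t=28: L0/L1/L2 = -/EHG/- → run E
t=29: L0/L1/L2 = -/EHG/- → run E
t=30: L0/L1/L2 = -/EHG/- → run E
t=31: L0/L1/L2 = -/HG/- → run H
t=32: L0/L1/L2 = -/HG/- → run H
t=33: L0/L1/L2 = -/HG/- → run H
t=34: L0/L1/L2 = -/G/- → run G
t=35: L0/L1/L2 = -/G/- → run G
t=36: L0/L1/L2 = -/G/- → run G
t=37: (idle)
t=38: (idle)
t=39: (idle)
t=40: (idle)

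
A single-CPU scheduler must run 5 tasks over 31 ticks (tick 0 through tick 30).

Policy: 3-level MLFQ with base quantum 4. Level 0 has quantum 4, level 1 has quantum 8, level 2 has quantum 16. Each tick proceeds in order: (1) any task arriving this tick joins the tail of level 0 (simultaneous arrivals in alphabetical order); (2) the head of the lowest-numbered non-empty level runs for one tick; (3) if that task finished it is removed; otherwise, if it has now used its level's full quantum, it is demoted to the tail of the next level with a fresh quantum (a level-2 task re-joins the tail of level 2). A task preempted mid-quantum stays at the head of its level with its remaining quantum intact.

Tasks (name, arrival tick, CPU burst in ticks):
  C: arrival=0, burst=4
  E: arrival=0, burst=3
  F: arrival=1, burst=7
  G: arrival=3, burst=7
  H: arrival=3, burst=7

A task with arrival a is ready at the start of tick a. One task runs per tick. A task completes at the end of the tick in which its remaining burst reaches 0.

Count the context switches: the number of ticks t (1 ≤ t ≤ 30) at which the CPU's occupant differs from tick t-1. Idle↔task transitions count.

context switches = 8

t=0: L0/L1/L2 = CE/-/- → run C
t=1: L0/L1/L2 = CEF/-/- → run C
t=2: L0/L1/L2 = CEF/-/- → run C
t=3: L0/L1/L2 = CEFGH/-/- → run C
t=4: L0/L1/L2 = EFGH/-/- → run E
t=5: L0/L1/L2 = EFGH/-/- → run E
t=6: L0/L1/L2 = EFGH/-/- → run E
t=7: L0/L1/L2 = FGH/-/- → run F
t=8: L0/L1/L2 = FGH/-/- → run F
t=9: L0/L1/L2 = FGH/-/- → run F
t=10: L0/L1/L2 = FGH/-/- → run F
t=11: L0/L1/L2 = GH/F/- → run G
t=12: L0/L1/L2 = GH/F/- → run G
t=13: L0/L1/L2 = GH/F/- → run G
t=14: L0/L1/L2 = GH/F/- → run G
t=15: L0/L1/L2 = H/FG/- → run H
t=16: L0/L1/L2 = H/FG/- → run H
t=17: L0/L1/L2 = H/FG/- → run H
t=18: L0/L1/L2 = H/FG/- → run H
t=19: L0/L1/L2 = -/FGH/- → run F
t=20: L0/L1/L2 = -/FGH/- → run F
t=21: L0/L1/L2 = -/FGH/- → run F
t=22: L0/L1/L2 = -/GH/- → run G
t=23: L0/L1/L2 = -/GH/- → run G
t=24: L0/L1/L2 = -/GH/- → run G
t=25: L0/L1/L2 = -/H/- → run H
t=26: L0/L1/L2 = -/H/- → run H
t=27: L0/L1/L2 = -/H/- → run H
t=28: (idle)
t=29: (idle)
t=30: (idle)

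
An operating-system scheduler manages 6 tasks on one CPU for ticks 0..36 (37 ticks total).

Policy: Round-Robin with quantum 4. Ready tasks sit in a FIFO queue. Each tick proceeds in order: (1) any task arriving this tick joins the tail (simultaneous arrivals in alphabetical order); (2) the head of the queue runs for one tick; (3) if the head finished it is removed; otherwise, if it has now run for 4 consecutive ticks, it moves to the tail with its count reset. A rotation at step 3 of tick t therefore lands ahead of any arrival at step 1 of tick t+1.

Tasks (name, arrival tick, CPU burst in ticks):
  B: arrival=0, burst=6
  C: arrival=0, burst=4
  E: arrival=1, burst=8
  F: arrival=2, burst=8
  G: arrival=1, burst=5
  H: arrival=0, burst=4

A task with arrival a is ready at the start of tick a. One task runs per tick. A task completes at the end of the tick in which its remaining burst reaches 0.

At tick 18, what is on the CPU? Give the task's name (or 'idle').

running at tick 18 = G

t=0: queue=[B,C,H] q_used=0 → run B
t=1: queue=[B,C,H,E,G] q_used=1 → run B
t=2: queue=[B,C,H,E,G,F] q_used=2 → run B
t=3: queue=[B,C,H,E,G,F] q_used=3 → run B
t=4: queue=[C,H,E,G,F,B] q_used=0 → run C
t=5: queue=[C,H,E,G,F,B] q_used=1 → run C
t=6: queue=[C,H,E,G,F,B] q_used=2 → run C
t=7: queue=[C,H,E,G,F,B] q_used=3 → run C
t=8: queue=[H,E,G,F,B] q_used=0 → run H
t=9: queue=[H,E,G,F,B] q_used=1 → run H
t=10: queue=[H,E,G,F,B] q_used=2 → run H
t=11: queue=[H,E,G,F,B] q_used=3 → run H
t=12: queue=[E,G,F,B] q_used=0 → run E
t=13: queue=[E,G,F,B] q_used=1 → run E
t=14: queue=[E,G,F,B] q_used=2 → run E
t=15: queue=[E,G,F,B] q_used=3 → run E
t=16: queue=[G,F,B,E] q_used=0 → run G
t=17: queue=[G,F,B,E] q_used=1 → run G
t=18: queue=[G,F,B,E] q_used=2 → run G
t=19: queue=[G,F,B,E] q_used=3 → run G
t=20: queue=[F,B,E,G] q_used=0 → run F
t=21: queue=[F,B,E,G] q_used=1 → run F
t=22: queue=[F,B,E,G] q_used=2 → run F
t=23: queue=[F,B,E,G] q_used=3 → run F
t=24: queue=[B,E,G,F] q_used=0 → run B
t=25: queue=[B,E,G,F] q_used=1 → run B
t=26: queue=[E,G,F] q_used=0 → run E
t=27: queue=[E,G,F] q_used=1 → run E
t=28: queue=[E,G,F] q_used=2 → run E
t=29: queue=[E,G,F] q_used=3 → run E
t=30: queue=[G,F] q_used=0 → run G
t=31: queue=[F] q_used=0 → run F
t=32: queue=[F] q_used=1 → run F
t=33: queue=[F] q_used=2 → run F
t=34: queue=[F] q_used=3 → run F
t=35: (idle)
t=36: (idle)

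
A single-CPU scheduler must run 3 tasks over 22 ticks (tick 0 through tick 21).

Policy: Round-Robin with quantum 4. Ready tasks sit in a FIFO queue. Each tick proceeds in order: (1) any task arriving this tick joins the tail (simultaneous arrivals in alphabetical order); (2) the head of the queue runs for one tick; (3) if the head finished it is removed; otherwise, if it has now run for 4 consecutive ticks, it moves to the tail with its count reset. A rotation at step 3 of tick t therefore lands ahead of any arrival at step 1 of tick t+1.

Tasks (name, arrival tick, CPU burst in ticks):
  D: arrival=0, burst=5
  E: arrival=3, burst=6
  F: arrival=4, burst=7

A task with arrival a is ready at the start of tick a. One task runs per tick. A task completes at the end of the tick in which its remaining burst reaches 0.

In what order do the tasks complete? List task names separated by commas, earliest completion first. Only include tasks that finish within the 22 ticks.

t=0: queue=[D] q_used=0 → run D
t=1: queue=[D] q_used=1 → run D
t=2: queue=[D] q_used=2 → run D
t=3: queue=[D,E] q_used=3 → run D
t=4: queue=[E,D,F] q_used=0 → run E
t=5: queue=[E,D,F] q_used=1 → run E
t=6: queue=[E,D,F] q_used=2 → run E
t=7: queue=[E,D,F] q_used=3 → run E
t=8: queue=[D,F,E] q_used=0 → run D
t=9: queue=[F,E] q_used=0 → run F
t=10: queue=[F,E] q_used=1 → run F
t=11: queue=[F,E] q_used=2 → run F
t=12: queue=[F,E] q_used=3 → run F
t=13: queue=[E,F] q_used=0 → run E
t=14: queue=[E,F] q_used=1 → run E
t=15: queue=[F] q_used=0 → run F
t=16: queue=[F] q_used=1 → run F
t=17: queue=[F] q_used=2 → run F
t=18: (idle)
t=19: (idle)
t=20: (idle)
t=21: (idle)

completion order = D, E, F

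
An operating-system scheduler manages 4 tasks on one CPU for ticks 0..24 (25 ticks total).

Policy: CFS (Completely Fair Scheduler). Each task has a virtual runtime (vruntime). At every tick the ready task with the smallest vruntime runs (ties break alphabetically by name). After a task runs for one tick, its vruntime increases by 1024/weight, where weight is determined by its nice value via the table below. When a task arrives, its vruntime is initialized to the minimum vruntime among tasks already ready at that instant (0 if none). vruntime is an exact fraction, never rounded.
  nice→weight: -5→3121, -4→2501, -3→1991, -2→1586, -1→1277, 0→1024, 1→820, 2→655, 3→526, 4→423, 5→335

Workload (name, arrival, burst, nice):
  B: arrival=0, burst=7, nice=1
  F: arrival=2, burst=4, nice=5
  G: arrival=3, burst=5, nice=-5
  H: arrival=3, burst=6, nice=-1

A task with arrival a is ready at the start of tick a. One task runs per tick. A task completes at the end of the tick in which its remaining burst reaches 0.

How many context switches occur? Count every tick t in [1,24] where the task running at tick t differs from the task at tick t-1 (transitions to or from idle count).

context switches = 17

t=0: vr[B=0] → run B
t=1: vr[B=256/205] → run B
t=2: vr[B=512/205 F=512/205] → run B
t=3: vr[B=768/205 F=512/205 G=512/205 H=512/205] → run F
t=4: vr[B=768/205 F=76288/13735 G=512/205 H=512/205] → run G
t=5: vr[B=768/205 F=76288/13735 G=1807872/639805 H=512/205] → run H
t=6: vr[B=768/205 F=76288/13735 G=1807872/639805 H=863744/261785] → run G
t=7: vr[B=768/205 F=76288/13735 G=2017792/639805 H=863744/261785] → run G
t=8: vr[B=768/205 F=76288/13735 G=2227712/639805 H=863744/261785] → run H
t=9: vr[B=768/205 F=76288/13735 G=2227712/639805 H=1073664/261785] → run G
t=10: vr[B=768/205 F=76288/13735 G=2437632/639805 H=1073664/261785] → run B
t=11: vr[B=1024/205 F=76288/13735 G=2437632/639805 H=1073664/261785] → run G
t=12: vr[B=1024/205 F=76288/13735 H=1073664/261785] → run H
t=13: vr[B=1024/205 F=76288/13735 H=1283584/261785] → run H
t=14: vr[B=1024/205 F=76288/13735 H=1493504/261785] → run B
t=15: vr[B=256/41 F=76288/13735 H=1493504/261785] → run F
t=16: vr[B=256/41 F=118272/13735 H=1493504/261785] → run H
t=17: vr[B=256/41 F=118272/13735 H=1703424/261785] → run B
t=18: vr[B=1536/205 F=118272/13735 H=1703424/261785] → run H
t=19: vr[B=1536/205 F=118272/13735] → run B
t=20: vr[F=118272/13735] → run F
t=21: vr[F=160256/13735] → run F
t=22: (idle)
t=23: (idle)
t=24: (idle)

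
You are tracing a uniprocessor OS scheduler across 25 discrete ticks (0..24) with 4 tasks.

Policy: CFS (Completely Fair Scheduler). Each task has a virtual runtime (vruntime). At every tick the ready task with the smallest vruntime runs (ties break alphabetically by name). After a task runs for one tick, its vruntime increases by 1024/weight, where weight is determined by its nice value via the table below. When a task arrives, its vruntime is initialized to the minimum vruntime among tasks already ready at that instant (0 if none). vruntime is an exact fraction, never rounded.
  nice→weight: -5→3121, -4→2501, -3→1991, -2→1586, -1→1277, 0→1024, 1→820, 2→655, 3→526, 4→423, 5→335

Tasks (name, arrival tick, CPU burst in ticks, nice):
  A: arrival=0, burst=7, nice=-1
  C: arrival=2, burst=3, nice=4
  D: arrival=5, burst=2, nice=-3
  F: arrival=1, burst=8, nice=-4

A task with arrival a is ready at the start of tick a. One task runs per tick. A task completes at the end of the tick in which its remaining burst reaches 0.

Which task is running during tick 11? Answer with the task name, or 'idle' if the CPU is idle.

t=0: vr[A=0] → run A
t=1: vr[A=1024/1277 F=1024/1277] → run A
t=2: vr[A=2048/1277 C=1024/1277 F=1024/1277] → run C
t=3: vr[A=2048/1277 C=1740800/540171 F=1024/1277] → run F
t=4: vr[A=2048/1277 C=1740800/540171 F=3868672/3193777] → run F
t=5: vr[A=2048/1277 C=1740800/540171 D=2048/1277 F=5176320/3193777] → run A
t=6: vr[A=3072/1277 C=1740800/540171 D=2048/1277 F=5176320/3193777] → run D
t=7: vr[A=3072/1277 C=1740800/540171 D=5385216/2542507 F=5176320/3193777] → run F
t=8: vr[A=3072/1277 C=1740800/540171 D=5385216/2542507 F=6483968/3193777] → run F
t=9: vr[A=3072/1277 C=1740800/540171 D=5385216/2542507 F=7791616/3193777] → run D
t=10: vr[A=3072/1277 C=1740800/540171 F=7791616/3193777] → run A
t=11: vr[A=4096/1277 C=1740800/540171 F=7791616/3193777] → run F
t=12: vr[A=4096/1277 C=1740800/540171 F=9099264/3193777] → run F
t=13: vr[A=4096/1277 C=1740800/540171 F=10406912/3193777] → run A
t=14: vr[A=5120/1277 C=1740800/540171 F=10406912/3193777] → run C
t=15: vr[A=5120/1277 C=3048448/540171 F=10406912/3193777] → run F
t=16: vr[A=5120/1277 C=3048448/540171 F=11714560/3193777] → run F
t=17: vr[A=5120/1277 C=3048448/540171] → run A
t=18: vr[A=6144/1277 C=3048448/540171] → run A
t=19: vr[C=3048448/540171] → run C
t=20: (idle)
t=21: (idle)
t=22: (idle)
t=23: (idle)
t=24: (idle)

running at tick 11 = F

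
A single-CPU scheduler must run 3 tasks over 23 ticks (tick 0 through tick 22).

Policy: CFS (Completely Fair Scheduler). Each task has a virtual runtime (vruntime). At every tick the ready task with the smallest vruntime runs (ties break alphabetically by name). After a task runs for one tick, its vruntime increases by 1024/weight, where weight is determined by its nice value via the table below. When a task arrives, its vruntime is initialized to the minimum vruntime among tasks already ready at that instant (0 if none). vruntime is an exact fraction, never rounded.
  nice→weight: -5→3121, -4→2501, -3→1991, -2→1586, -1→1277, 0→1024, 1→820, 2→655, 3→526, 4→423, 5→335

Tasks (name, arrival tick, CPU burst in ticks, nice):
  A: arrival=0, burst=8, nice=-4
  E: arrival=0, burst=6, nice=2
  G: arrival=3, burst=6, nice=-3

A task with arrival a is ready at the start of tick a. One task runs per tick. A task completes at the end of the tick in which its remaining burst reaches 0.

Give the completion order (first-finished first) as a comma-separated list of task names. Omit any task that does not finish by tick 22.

t=0: vr[A=0 E=0] → run A
t=1: vr[A=1024/2501 E=0] → run E
t=2: vr[A=1024/2501 E=1024/655] → run A
t=3: vr[A=2048/2501 E=1024/655 G=2048/2501] → run A
t=4: vr[A=3072/2501 E=1024/655 G=2048/2501] → run G
t=5: vr[A=3072/2501 E=1024/655 G=6638592/4979491] → run A
t=6: vr[A=4096/2501 E=1024/655 G=6638592/4979491] → run G
t=7: vr[A=4096/2501 E=1024/655 G=9199616/4979491] → run E
t=8: vr[A=4096/2501 E=2048/655 G=9199616/4979491] → run A
t=9: vr[A=5120/2501 E=2048/655 G=9199616/4979491] → run G
t=10: vr[A=5120/2501 E=2048/655 G=11760640/4979491] → run A
t=11: vr[A=6144/2501 E=2048/655 G=11760640/4979491] → run G
t=12: vr[A=6144/2501 E=2048/655 G=14321664/4979491] → run A
t=13: vr[A=7168/2501 E=2048/655 G=14321664/4979491] → run A
t=14: vr[E=2048/655 G=14321664/4979491] → run G
t=15: vr[E=2048/655 G=16882688/4979491] → run E
t=16: vr[E=3072/655 G=16882688/4979491] → run G
t=17: vr[E=3072/655] → run E
t=18: vr[E=4096/655] → run E
t=19: vr[E=1024/131] → run E
t=20: (idle)
t=21: (idle)
t=22: (idle)

completion order = A, G, E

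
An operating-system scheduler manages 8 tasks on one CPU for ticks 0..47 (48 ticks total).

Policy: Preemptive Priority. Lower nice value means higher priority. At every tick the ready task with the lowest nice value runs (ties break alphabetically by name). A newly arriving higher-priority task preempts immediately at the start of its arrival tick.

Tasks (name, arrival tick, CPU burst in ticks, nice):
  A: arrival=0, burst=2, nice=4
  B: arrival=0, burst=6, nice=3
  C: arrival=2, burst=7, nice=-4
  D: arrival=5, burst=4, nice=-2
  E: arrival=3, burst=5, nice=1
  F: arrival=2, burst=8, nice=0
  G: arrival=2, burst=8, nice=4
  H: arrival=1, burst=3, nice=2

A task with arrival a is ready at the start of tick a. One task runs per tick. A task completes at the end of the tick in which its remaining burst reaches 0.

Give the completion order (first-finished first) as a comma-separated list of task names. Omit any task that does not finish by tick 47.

t=0: ready={A,B} → run B
t=1: ready={A,B,H} → run H
t=2: ready={A,B,C,F,G,H} → run C
t=3: ready={A,B,C,E,F,G,H} → run C
t=4: ready={A,B,C,E,F,G,H} → run C
t=5: ready={A,B,C,D,E,F,G,H} → run C
t=6: ready={A,B,C,D,E,F,G,H} → run C
t=7: ready={A,B,C,D,E,F,G,H} → run C
t=8: ready={A,B,C,D,E,F,G,H} → run C
t=9: ready={A,B,D,E,F,G,H} → run D
t=10: ready={A,B,D,E,F,G,H} → run D
t=11: ready={A,B,D,E,F,G,H} → run D
t=12: ready={A,B,D,E,F,G,H} → run D
t=13: ready={A,B,E,F,G,H} → run F
t=14: ready={A,B,E,F,G,H} → run F
t=15: ready={A,B,E,F,G,H} → run F
t=16: ready={A,B,E,F,G,H} → run F
t=17: ready={A,B,E,F,G,H} → run F
t=18: ready={A,B,E,F,G,H} → run F
t=19: ready={A,B,E,F,G,H} → run F
t=20: ready={A,B,E,F,G,H} → run F
t=21: ready={A,B,E,G,H} → run E
t=22: ready={A,B,E,G,H} → run E
t=23: ready={A,B,E,G,H} → run E
t=24: ready={A,B,E,G,H} → run E
t=25: ready={A,B,E,G,H} → run E
t=26: ready={A,B,G,H} → run H
t=27: ready={A,B,G,H} → run H
t=28: ready={A,B,G} → run B
t=29: ready={A,B,G} → run B
t=30: ready={A,B,G} → run B
t=31: ready={A,B,G} → run B
t=32: ready={A,B,G} → run B
t=33: ready={A,G} → run A
t=34: ready={A,G} → run A
t=35: ready={G} → run G
t=36: ready={G} → run G
t=37: ready={G} → run G
t=38: ready={G} → run G
t=39: ready={G} → run G
t=40: ready={G} → run G
t=41: ready={G} → run G
t=42: ready={G} → run G
t=43: (idle)
t=44: (idle)
t=45: (idle)
t=46: (idle)
t=47: (idle)

completion order = C, D, F, E, H, B, A, G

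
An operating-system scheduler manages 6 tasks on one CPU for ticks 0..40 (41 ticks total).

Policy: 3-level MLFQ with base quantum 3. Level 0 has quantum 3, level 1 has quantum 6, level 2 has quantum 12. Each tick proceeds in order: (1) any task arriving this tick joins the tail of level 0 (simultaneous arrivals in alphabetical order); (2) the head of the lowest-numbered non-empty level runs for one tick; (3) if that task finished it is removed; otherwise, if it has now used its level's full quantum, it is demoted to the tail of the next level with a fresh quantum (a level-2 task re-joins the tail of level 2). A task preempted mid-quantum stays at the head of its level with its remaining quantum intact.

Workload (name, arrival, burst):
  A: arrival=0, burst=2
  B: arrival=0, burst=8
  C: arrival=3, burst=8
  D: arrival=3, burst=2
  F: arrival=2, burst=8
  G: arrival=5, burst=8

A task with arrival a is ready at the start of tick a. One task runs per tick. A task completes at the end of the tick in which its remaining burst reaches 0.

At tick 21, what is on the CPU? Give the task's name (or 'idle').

t=0: L0/L1/L2 = AB/-/- → run A
t=1: L0/L1/L2 = AB/-/- → run A
t=2: L0/L1/L2 = BF/-/- → run B
t=3: L0/L1/L2 = BFCD/-/- → run B
t=4: L0/L1/L2 = BFCD/-/- → run B
t=5: L0/L1/L2 = FCDG/B/- → run F
t=6: L0/L1/L2 = FCDG/B/- → run F
t=7: L0/L1/L2 = FCDG/B/- → run F
t=8: L0/L1/L2 = CDG/BF/- → run C
t=9: L0/L1/L2 = CDG/BF/- → run C
t=10: L0/L1/L2 = CDG/BF/- → run C
t=11: L0/L1/L2 = DG/BFC/- → run D
t=12: L0/L1/L2 = DG/BFC/- → run D
t=13: L0/L1/L2 = G/BFC/- → run G
t=14: L0/L1/L2 = G/BFC/- → run G
t=15: L0/L1/L2 = G/BFC/- → run G
t=16: L0/L1/L2 = -/BFCG/- → run B
t=17: L0/L1/L2 = -/BFCG/- → run B
t=18: L0/L1/L2 = -/BFCG/- → run B
t=19: L0/L1/L2 = -/BFCG/- → run B
t=20: L0/L1/L2 = -/BFCG/- → run B
t=21: L0/L1/L2 = -/FCG/- → run F
t=22: L0/L1/L2 = -/FCG/- → run F
t=23: L0/L1/L2 = -/FCG/- → run F
t=24: L0/L1/L2 = -/FCG/- → run F
t=25: L0/L1/L2 = -/FCG/- → run F
t=26: L0/L1/L2 = -/CG/- → run C
t=27: L0/L1/L2 = -/CG/- → run C
t=28: L0/L1/L2 = -/CG/- → run C
t=29: L0/L1/L2 = -/CG/- → run C
t=30: L0/L1/L2 = -/CG/- → run C
t=31: L0/L1/L2 = -/G/- → run G
t=32: L0/L1/L2 = -/G/- → run G
t=33: L0/L1/L2 = -/G/- → run G
t=34: L0/L1/L2 = -/G/- → run G
t=35: L0/L1/L2 = -/G/- → run G
t=36: (idle)
t=37: (idle)
t=38: (idle)
t=39: (idle)
t=40: (idle)

running at tick 21 = F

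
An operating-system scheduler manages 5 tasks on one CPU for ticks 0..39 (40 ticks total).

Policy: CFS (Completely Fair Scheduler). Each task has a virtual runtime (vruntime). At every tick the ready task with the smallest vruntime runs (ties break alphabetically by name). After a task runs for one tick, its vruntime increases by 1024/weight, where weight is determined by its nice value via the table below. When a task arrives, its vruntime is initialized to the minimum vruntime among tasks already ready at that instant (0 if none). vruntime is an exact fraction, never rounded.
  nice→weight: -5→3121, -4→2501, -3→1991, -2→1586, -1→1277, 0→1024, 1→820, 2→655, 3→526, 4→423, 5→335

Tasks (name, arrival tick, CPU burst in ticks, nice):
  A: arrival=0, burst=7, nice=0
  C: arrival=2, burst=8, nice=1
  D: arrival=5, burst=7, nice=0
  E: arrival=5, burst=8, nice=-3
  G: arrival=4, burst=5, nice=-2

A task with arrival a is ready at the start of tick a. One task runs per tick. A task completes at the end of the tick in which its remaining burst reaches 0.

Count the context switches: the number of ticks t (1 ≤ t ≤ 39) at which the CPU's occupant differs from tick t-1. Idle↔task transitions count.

t=0: vr[A=0] → run A
t=1: vr[A=1] → run A
t=2: vr[A=2 C=2] → run A
t=3: vr[A=3 C=2] → run C
t=4: vr[A=3 C=666/205 G=3] → run A
t=5: vr[A=4 C=666/205 D=3 E=3 G=3] → run D
t=6: vr[A=4 C=666/205 D=4 E=3 G=3] → run E
t=7: vr[A=4 C=666/205 D=4 E=6997/1991 G=3] → run G
t=8: vr[A=4 C=666/205 D=4 E=6997/1991 G=2891/793] → run C
t=9: vr[A=4 C=922/205 D=4 E=6997/1991 G=2891/793] → run E
t=10: vr[A=4 C=922/205 D=4 E=8021/1991 G=2891/793] → run G
t=11: vr[A=4 C=922/205 D=4 E=8021/1991 G=3403/793] → run A
t=12: vr[A=5 C=922/205 D=4 E=8021/1991 G=3403/793] → run D
t=13: vr[A=5 C=922/205 D=5 E=8021/1991 G=3403/793] → run E
t=14: vr[A=5 C=922/205 D=5 E=9045/1991 G=3403/793] → run G
t=15: vr[A=5 C=922/205 D=5 E=9045/1991 G=3915/793] → run C
t=16: vr[A=5 C=1178/205 D=5 E=9045/1991 G=3915/793] → run E
t=17: vr[A=5 C=1178/205 D=5 E=10069/1991 G=3915/793] → run G
t=18: vr[A=5 C=1178/205 D=5 E=10069/1991 G=4427/793] → run A
t=19: vr[A=6 C=1178/205 D=5 E=10069/1991 G=4427/793] → run D
t=20: vr[A=6 C=1178/205 D=6 E=10069/1991 G=4427/793] → run E
t=21: vr[A=6 C=1178/205 D=6 E=11093/1991 G=4427/793] → run E
t=22: vr[A=6 C=1178/205 D=6 E=12117/1991 G=4427/793] → run G
t=23: vr[A=6 C=1178/205 D=6 E=12117/1991] → run C
t=24: vr[A=6 C=1434/205 D=6 E=12117/1991] → run A
t=25: vr[C=1434/205 D=6 E=12117/1991] → run D
t=26: vr[C=1434/205 D=7 E=12117/1991] → run E
t=27: vr[C=1434/205 D=7 E=13141/1991] → run E
t=28: vr[C=1434/205 D=7] → run C
t=29: vr[C=338/41 D=7] → run D
t=30: vr[C=338/41 D=8] → run D
t=31: vr[C=338/41 D=9] → run C
t=32: vr[C=1946/205 D=9] → run D
t=33: vr[C=1946/205] → run C
t=34: vr[C=2202/205] → run C
t=35: (idle)
t=36: (idle)
t=37: (idle)
t=38: (idle)
t=39: (idle)

context switches = 29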